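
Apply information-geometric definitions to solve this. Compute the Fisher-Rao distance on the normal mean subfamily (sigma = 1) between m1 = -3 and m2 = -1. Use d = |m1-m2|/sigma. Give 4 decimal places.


On the fixed-variance normal subfamily, geodesic distance = |m1-m2|/sigma.
|-3 - -1| = 2.
sigma = 1.
d = 2/1 = 2.0000

2.0000


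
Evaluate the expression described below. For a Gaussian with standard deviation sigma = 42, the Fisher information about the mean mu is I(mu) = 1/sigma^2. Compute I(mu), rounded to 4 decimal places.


The Fisher information for the mean of a normal distribution is I(mu) = 1/sigma^2.
sigma = 42, so sigma^2 = 1764.
I(mu) = 1/1764 = 0.0006

0.0006


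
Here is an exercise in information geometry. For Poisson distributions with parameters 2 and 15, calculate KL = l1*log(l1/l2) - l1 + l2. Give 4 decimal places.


KL divergence for Poisson:
KL = l1*log(l1/l2) - l1 + l2.
l1 = 2, l2 = 15.
log(2/15) = -2.014903.
l1*log(l1/l2) = 2 * -2.014903 = -4.029806.
KL = -4.029806 - 2 + 15 = 8.9702

8.9702


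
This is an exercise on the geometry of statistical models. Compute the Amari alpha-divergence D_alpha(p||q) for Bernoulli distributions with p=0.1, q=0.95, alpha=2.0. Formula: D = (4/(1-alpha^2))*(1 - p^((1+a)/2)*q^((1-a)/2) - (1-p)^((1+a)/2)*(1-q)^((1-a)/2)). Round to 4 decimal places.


Amari alpha-divergence:
D = (4/(1-alpha^2))*(1 - p^((1+a)/2)*q^((1-a)/2) - (1-p)^((1+a)/2)*(1-q)^((1-a)/2)).
alpha = 2.0, p = 0.1, q = 0.95.
e1 = (1+alpha)/2 = 1.5, e2 = (1-alpha)/2 = -0.5.
t1 = p^e1 * q^e2 = 0.1^1.5 * 0.95^-0.5 = 0.032444.
t2 = (1-p)^e1 * (1-q)^e2 = 0.9^1.5 * 0.05^-0.5 = 3.818377.
4/(1-alpha^2) = -1.333333.
D = -1.333333*(1 - 0.032444 - 3.818377) = 3.8011

3.8011


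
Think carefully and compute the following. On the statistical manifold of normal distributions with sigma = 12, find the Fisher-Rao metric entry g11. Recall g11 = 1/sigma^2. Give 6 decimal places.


For the 2-parameter normal family, the Fisher metric has:
  g11 = 1/sigma^2, g22 = 2/sigma^2.
sigma = 12, sigma^2 = 144.
g11 = 0.006944

0.006944


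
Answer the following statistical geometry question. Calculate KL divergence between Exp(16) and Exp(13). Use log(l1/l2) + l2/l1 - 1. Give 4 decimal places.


KL divergence for exponential family:
KL = log(l1/l2) + l2/l1 - 1.
log(16/13) = 0.207639.
13/16 = 0.8125.
KL = 0.207639 + 0.8125 - 1 = 0.0201

0.0201


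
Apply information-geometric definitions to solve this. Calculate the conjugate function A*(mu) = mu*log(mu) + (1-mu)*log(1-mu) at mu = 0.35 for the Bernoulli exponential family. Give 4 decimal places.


Legendre transform for Bernoulli:
A*(mu) = mu*log(mu) + (1-mu)*log(1-mu).
mu = 0.35, 1-mu = 0.65.
mu*log(mu) = 0.35*log(0.35) = -0.367438.
(1-mu)*log(1-mu) = 0.65*log(0.65) = -0.280009.
A* = -0.367438 + -0.280009 = -0.6474

-0.6474


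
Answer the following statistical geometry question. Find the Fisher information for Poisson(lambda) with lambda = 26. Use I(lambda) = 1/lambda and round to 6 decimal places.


Fisher information for Poisson: I(lambda) = 1/lambda.
lambda = 26.
I(lambda) = 1/26 = 0.038462

0.038462


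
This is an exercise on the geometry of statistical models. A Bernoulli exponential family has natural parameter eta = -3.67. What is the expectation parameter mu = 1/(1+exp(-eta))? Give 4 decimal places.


Dual coordinate (expectation parameter) for Bernoulli:
mu = 1/(1+exp(-eta)).
eta = -3.67.
exp(-eta) = exp(3.67) = 39.251906.
mu = 1/(1+39.251906) = 0.0248

0.0248


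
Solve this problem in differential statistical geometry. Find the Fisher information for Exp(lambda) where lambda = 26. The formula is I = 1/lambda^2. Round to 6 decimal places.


Fisher information for exponential: I(lambda) = 1/lambda^2.
lambda = 26, lambda^2 = 676.
I = 1/676 = 0.001479

0.001479


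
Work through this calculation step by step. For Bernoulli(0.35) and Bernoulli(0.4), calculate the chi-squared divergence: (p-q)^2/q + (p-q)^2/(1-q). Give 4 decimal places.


Chi-squared divergence between Bernoulli distributions:
chi^2 = (p-q)^2/q + (p-q)^2/(1-q).
p = 0.35, q = 0.4, p-q = -0.05.
(p-q)^2 = 0.0025.
term1 = 0.0025/0.4 = 0.00625.
term2 = 0.0025/0.6 = 0.004167.
chi^2 = 0.00625 + 0.004167 = 0.0104

0.0104


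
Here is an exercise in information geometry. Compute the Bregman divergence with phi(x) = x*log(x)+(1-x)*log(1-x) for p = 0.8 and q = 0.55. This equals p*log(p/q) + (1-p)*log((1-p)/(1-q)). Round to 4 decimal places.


Bregman divergence with negative entropy generator:
D = p*log(p/q) + (1-p)*log((1-p)/(1-q)).
p = 0.8, q = 0.55.
p*log(p/q) = 0.8*log(0.8/0.55) = 0.299755.
(1-p)*log((1-p)/(1-q)) = 0.2*log(0.2/0.45) = -0.162186.
D = 0.299755 + -0.162186 = 0.1376

0.1376


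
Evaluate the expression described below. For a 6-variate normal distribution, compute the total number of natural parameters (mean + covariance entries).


Exponential family dimension calculation:
For 6-dim MVN: mean has 6 params, covariance has 6*7/2 = 21 unique entries.
Total dim = 6 + 21 = 27.

27


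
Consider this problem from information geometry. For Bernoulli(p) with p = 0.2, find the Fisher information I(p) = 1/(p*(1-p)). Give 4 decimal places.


For Bernoulli(p), Fisher information is I(p) = 1/(p*(1-p)).
p = 0.2, 1-p = 0.8.
p*(1-p) = 0.16.
I(p) = 1/0.16 = 6.2500

6.2500


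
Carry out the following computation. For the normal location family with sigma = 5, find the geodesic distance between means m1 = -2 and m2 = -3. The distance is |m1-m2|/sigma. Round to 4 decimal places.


On the fixed-variance normal subfamily, geodesic distance = |m1-m2|/sigma.
|-2 - -3| = 1.
sigma = 5.
d = 1/5 = 0.2000

0.2000


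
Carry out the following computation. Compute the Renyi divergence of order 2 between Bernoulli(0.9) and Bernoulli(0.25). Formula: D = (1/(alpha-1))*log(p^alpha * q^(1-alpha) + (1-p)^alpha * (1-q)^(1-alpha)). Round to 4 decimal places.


Renyi divergence of order alpha between Bernoulli distributions:
D = (1/(alpha-1))*log(p^alpha * q^(1-alpha) + (1-p)^alpha * (1-q)^(1-alpha)).
alpha = 2, p = 0.9, q = 0.25.
p^alpha * q^(1-alpha) = 0.9^2 * 0.25^-1 = 3.24.
(1-p)^alpha * (1-q)^(1-alpha) = 0.1^2 * 0.75^-1 = 0.013333.
sum = 3.24 + 0.013333 = 3.253333.
D = (1/1)*log(3.253333) = 1.1797

1.1797


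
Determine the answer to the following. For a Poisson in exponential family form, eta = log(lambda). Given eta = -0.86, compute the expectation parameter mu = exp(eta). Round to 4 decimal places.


Expectation parameter for Poisson exponential family:
mu = exp(eta).
eta = -0.86.
mu = exp(-0.86) = 0.4232

0.4232


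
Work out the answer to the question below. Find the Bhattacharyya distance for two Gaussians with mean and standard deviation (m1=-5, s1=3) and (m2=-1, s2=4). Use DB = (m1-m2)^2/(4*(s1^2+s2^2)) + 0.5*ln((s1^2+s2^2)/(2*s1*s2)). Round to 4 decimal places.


Bhattacharyya distance between two Gaussians:
DB = (m1-m2)^2/(4*(s1^2+s2^2)) + (1/2)*ln((s1^2+s2^2)/(2*s1*s2)).
(m1-m2)^2 = (-4)^2 = 16.
s1^2+s2^2 = 9 + 16 = 25.
term1 = 16/100 = 0.16.
term2 = 0.5*ln(25/24.0) = 0.020411.
DB = 0.16 + 0.020411 = 0.1804

0.1804


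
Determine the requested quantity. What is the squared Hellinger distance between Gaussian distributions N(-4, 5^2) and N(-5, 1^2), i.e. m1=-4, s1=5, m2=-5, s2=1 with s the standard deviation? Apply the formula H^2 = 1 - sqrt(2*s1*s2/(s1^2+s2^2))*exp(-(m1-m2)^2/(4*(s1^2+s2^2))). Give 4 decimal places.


Squared Hellinger distance for Gaussians:
H^2 = 1 - sqrt(2*s1*s2/(s1^2+s2^2)) * exp(-(m1-m2)^2/(4*(s1^2+s2^2))).
s1^2 = 25, s2^2 = 1, s1^2+s2^2 = 26.
sqrt(2*5*1/(26)) = 0.620174.
(m1-m2)^2 = (1)^2 = 1.
exp(-1/(4*26)) = exp(-0.009615) = 0.990431.
H^2 = 1 - 0.620174*0.990431 = 0.3858

0.3858


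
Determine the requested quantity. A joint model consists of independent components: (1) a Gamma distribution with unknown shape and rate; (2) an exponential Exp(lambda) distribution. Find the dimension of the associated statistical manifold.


The dimension of a statistical manifold equals the number of free
(independent) real parameters of the model. For a product of independent
blocks the parameter counts add.
- Gamma (shape, rate): 2.
- exponential (lambda): 1.
Total = 2 + 1 = 3.
Dimension = 3

3


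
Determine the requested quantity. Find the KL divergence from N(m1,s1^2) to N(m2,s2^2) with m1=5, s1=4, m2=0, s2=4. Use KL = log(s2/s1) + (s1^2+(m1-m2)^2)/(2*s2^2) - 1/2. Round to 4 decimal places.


KL divergence between normal distributions:
KL = log(s2/s1) + (s1^2 + (m1-m2)^2)/(2*s2^2) - 1/2.
log(4/4) = 0.0.
(4^2 + (5-0)^2)/(2*4^2) = (16 + 25)/32 = 1.28125.
KL = 0.0 + 1.28125 - 0.5 = 0.7813

0.7813


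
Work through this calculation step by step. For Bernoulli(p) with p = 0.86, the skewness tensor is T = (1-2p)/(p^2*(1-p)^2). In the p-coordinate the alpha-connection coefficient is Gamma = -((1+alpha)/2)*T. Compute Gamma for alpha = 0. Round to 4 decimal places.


Skewness (Amari-Chentsov) tensor: T = (1-2p)/(p^2*(1-p)^2).
p = 0.86, 1-2p = -0.72, p^2 = 0.7396, (1-p)^2 = 0.0196.
T = -0.72/(0.7396 * 0.0196) = -49.668326.
In the p-coordinate, Gamma^(alpha) = Gamma^(0) - (alpha/2)*T with Gamma^(0) = (1/2)*g'(p) = -T/2,
so Gamma^(alpha) = -((1+alpha)/2)*T.
alpha = 0, -(1+alpha)/2 = -0.5.
Gamma = -0.5 * -49.668326 = 24.8342

24.8342


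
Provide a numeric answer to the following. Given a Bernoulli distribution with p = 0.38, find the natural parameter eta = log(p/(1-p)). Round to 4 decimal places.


Natural parameter for Bernoulli: eta = log(p/(1-p)).
p = 0.38, 1-p = 0.62.
p/(1-p) = 0.612903.
eta = log(0.612903) = -0.4895

-0.4895


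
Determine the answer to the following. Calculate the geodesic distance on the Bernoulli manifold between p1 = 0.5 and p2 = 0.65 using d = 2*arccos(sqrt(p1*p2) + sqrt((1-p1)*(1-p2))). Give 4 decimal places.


Geodesic distance on Bernoulli manifold:
d(p1,p2) = 2*arccos(sqrt(p1*p2) + sqrt((1-p1)*(1-p2))).
sqrt(p1*p2) = sqrt(0.5*0.65) = 0.570088.
sqrt((1-p1)*(1-p2)) = sqrt(0.5*0.35) = 0.41833.
arg = 0.570088 + 0.41833 = 0.988418.
d = 2*arccos(0.988418) = 0.3047

0.3047


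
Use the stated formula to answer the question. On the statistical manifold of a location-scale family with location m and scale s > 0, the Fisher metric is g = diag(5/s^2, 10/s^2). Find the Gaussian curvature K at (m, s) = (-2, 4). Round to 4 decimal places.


The metric has the form g = (A dm^2 + B ds^2)/s^2 with A = 5, B = 10.
Substitute u = sqrt(A/B)*m: g = B*(du^2 + ds^2)/s^2, i.e. B times the
Poincare upper half-plane metric, which has constant Gaussian curvature -1.
Scaling a 2D metric by a constant c divides the Gaussian curvature by c,
so K = -1/B = -1/(10) = -0.1000 everywhere (the point (m, s) = (-2, 4) is irrelevant:
the curvature is constant).
The requested Gaussian curvature is K = -0.1000.

-0.1000


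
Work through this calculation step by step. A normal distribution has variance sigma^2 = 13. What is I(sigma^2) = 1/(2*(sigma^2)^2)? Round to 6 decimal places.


Fisher information for variance: I(sigma^2) = 1/(2*sigma^4).
sigma^2 = 13, so sigma^4 = 169.
I = 1/(2*169) = 1/338 = 0.002959

0.002959


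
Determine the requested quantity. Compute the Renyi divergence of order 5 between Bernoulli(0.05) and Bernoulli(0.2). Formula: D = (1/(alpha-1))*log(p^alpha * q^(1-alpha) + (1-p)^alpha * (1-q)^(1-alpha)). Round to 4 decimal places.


Renyi divergence of order alpha between Bernoulli distributions:
D = (1/(alpha-1))*log(p^alpha * q^(1-alpha) + (1-p)^alpha * (1-q)^(1-alpha)).
alpha = 5, p = 0.05, q = 0.2.
p^alpha * q^(1-alpha) = 0.05^5 * 0.2^-4 = 0.000195.
(1-p)^alpha * (1-q)^(1-alpha) = 0.95^5 * 0.8^-4 = 1.889114.
sum = 0.000195 + 1.889114 = 1.889309.
D = (1/4)*log(1.889309) = 0.1591

0.1591


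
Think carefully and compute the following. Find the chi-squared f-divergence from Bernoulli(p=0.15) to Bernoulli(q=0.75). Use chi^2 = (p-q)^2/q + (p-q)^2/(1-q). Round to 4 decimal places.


Chi-squared divergence between Bernoulli distributions:
chi^2 = (p-q)^2/q + (p-q)^2/(1-q).
p = 0.15, q = 0.75, p-q = -0.6.
(p-q)^2 = 0.36.
term1 = 0.36/0.75 = 0.48.
term2 = 0.36/0.25 = 1.44.
chi^2 = 0.48 + 1.44 = 1.9200

1.9200


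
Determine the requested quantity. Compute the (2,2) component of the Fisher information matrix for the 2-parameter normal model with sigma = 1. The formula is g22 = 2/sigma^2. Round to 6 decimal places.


For the 2-parameter normal family, the Fisher metric has:
  g11 = 1/sigma^2, g22 = 2/sigma^2.
sigma = 1, sigma^2 = 1.
g22 = 2.000000

2.000000


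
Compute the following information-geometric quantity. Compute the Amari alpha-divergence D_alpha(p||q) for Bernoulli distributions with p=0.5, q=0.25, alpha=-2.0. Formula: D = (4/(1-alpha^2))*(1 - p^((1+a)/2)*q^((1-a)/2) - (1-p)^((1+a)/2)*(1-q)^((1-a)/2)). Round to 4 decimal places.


Amari alpha-divergence:
D = (4/(1-alpha^2))*(1 - p^((1+a)/2)*q^((1-a)/2) - (1-p)^((1+a)/2)*(1-q)^((1-a)/2)).
alpha = -2.0, p = 0.5, q = 0.25.
e1 = (1+alpha)/2 = -0.5, e2 = (1-alpha)/2 = 1.5.
t1 = p^e1 * q^e2 = 0.5^-0.5 * 0.25^1.5 = 0.176777.
t2 = (1-p)^e1 * (1-q)^e2 = 0.5^-0.5 * 0.75^1.5 = 0.918559.
4/(1-alpha^2) = -1.333333.
D = -1.333333*(1 - 0.176777 - 0.918559) = 0.1271

0.1271


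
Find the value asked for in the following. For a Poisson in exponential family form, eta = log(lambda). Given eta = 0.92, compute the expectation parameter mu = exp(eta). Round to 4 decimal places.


Expectation parameter for Poisson exponential family:
mu = exp(eta).
eta = 0.92.
mu = exp(0.92) = 2.5093

2.5093


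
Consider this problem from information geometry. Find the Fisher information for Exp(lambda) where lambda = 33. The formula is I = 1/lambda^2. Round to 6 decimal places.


Fisher information for exponential: I(lambda) = 1/lambda^2.
lambda = 33, lambda^2 = 1089.
I = 1/1089 = 0.000918

0.000918


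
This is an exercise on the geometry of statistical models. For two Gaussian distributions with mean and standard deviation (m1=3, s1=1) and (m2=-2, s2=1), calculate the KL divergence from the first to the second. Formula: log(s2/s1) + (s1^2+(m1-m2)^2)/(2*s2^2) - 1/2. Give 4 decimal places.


KL divergence between normal distributions:
KL = log(s2/s1) + (s1^2 + (m1-m2)^2)/(2*s2^2) - 1/2.
log(1/1) = 0.0.
(1^2 + (3--2)^2)/(2*1^2) = (1 + 25)/2 = 13.0.
KL = 0.0 + 13.0 - 0.5 = 12.5000

12.5000


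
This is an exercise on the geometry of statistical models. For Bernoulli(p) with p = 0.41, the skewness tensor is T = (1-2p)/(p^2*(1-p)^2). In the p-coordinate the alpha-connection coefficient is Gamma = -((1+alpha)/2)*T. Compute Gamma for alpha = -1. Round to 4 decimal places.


Skewness (Amari-Chentsov) tensor: T = (1-2p)/(p^2*(1-p)^2).
p = 0.41, 1-2p = 0.18, p^2 = 0.1681, (1-p)^2 = 0.3481.
T = 0.18/(0.1681 * 0.3481) = 3.076102.
In the p-coordinate, Gamma^(alpha) = Gamma^(0) - (alpha/2)*T with Gamma^(0) = (1/2)*g'(p) = -T/2,
so Gamma^(alpha) = -((1+alpha)/2)*T.
alpha = -1, -(1+alpha)/2 = 0.0.
Gamma = 0.0 * 3.076102 = 0.0000

0.0000


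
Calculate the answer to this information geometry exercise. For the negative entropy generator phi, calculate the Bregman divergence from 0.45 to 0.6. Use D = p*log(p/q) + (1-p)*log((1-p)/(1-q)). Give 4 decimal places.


Bregman divergence with negative entropy generator:
D = p*log(p/q) + (1-p)*log((1-p)/(1-q)).
p = 0.45, q = 0.6.
p*log(p/q) = 0.45*log(0.45/0.6) = -0.129457.
(1-p)*log((1-p)/(1-q)) = 0.55*log(0.55/0.4) = 0.17515.
D = -0.129457 + 0.17515 = 0.0457

0.0457


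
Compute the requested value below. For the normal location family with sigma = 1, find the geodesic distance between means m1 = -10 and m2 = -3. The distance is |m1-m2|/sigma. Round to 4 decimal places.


On the fixed-variance normal subfamily, geodesic distance = |m1-m2|/sigma.
|-10 - -3| = 7.
sigma = 1.
d = 7/1 = 7.0000

7.0000


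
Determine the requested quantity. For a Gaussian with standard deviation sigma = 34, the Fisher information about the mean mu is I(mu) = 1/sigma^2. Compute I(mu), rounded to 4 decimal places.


The Fisher information for the mean of a normal distribution is I(mu) = 1/sigma^2.
sigma = 34, so sigma^2 = 1156.
I(mu) = 1/1156 = 0.0009

0.0009


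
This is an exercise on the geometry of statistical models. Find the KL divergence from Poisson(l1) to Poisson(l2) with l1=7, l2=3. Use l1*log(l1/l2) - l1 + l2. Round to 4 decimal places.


KL divergence for Poisson:
KL = l1*log(l1/l2) - l1 + l2.
l1 = 7, l2 = 3.
log(7/3) = 0.847298.
l1*log(l1/l2) = 7 * 0.847298 = 5.931085.
KL = 5.931085 - 7 + 3 = 1.9311

1.9311


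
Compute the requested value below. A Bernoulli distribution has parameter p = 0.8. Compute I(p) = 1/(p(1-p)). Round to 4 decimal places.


For Bernoulli(p), Fisher information is I(p) = 1/(p*(1-p)).
p = 0.8, 1-p = 0.2.
p*(1-p) = 0.16.
I(p) = 1/0.16 = 6.2500

6.2500


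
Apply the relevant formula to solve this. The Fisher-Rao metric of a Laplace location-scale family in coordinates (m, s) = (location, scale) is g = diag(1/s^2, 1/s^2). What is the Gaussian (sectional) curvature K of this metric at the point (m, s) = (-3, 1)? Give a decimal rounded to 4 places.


The metric has the form g = (A dm^2 + B ds^2)/s^2 with A = 1, B = 1.
Substitute u = sqrt(A/B)*m: g = B*(du^2 + ds^2)/s^2, i.e. B times the
Poincare upper half-plane metric, which has constant Gaussian curvature -1.
Scaling a 2D metric by a constant c divides the Gaussian curvature by c,
so K = -1/B = -1/(1) = -1.0000 everywhere (the point (m, s) = (-3, 1) is irrelevant:
the curvature is constant).
The requested Gaussian curvature is K = -1.0000.

-1.0000


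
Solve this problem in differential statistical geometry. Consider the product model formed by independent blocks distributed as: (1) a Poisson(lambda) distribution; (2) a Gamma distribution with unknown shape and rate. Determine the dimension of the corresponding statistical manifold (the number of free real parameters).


The dimension of a statistical manifold equals the number of free
(independent) real parameters of the model. For a product of independent
blocks the parameter counts add.
- Poisson (lambda): 1.
- Gamma (shape, rate): 2.
Total = 1 + 2 = 3.
Dimension = 3

3


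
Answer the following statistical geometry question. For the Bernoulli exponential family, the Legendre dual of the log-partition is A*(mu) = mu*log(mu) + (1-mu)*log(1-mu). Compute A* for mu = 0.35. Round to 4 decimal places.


Legendre transform for Bernoulli:
A*(mu) = mu*log(mu) + (1-mu)*log(1-mu).
mu = 0.35, 1-mu = 0.65.
mu*log(mu) = 0.35*log(0.35) = -0.367438.
(1-mu)*log(1-mu) = 0.65*log(0.65) = -0.280009.
A* = -0.367438 + -0.280009 = -0.6474

-0.6474


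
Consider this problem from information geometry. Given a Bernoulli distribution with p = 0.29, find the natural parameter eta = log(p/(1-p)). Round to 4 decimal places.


Natural parameter for Bernoulli: eta = log(p/(1-p)).
p = 0.29, 1-p = 0.71.
p/(1-p) = 0.408451.
eta = log(0.408451) = -0.8954

-0.8954


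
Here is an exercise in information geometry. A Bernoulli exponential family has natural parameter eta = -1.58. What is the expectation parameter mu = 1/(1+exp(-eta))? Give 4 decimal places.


Dual coordinate (expectation parameter) for Bernoulli:
mu = 1/(1+exp(-eta)).
eta = -1.58.
exp(-eta) = exp(1.58) = 4.854956.
mu = 1/(1+4.854956) = 0.1708

0.1708


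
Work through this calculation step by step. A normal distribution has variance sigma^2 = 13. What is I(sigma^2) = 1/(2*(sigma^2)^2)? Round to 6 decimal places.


Fisher information for variance: I(sigma^2) = 1/(2*sigma^4).
sigma^2 = 13, so sigma^4 = 169.
I = 1/(2*169) = 1/338 = 0.002959

0.002959


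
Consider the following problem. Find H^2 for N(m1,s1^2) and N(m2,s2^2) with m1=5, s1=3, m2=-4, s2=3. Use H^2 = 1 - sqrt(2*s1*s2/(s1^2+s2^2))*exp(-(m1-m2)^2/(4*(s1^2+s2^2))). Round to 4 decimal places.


Squared Hellinger distance for Gaussians:
H^2 = 1 - sqrt(2*s1*s2/(s1^2+s2^2)) * exp(-(m1-m2)^2/(4*(s1^2+s2^2))).
s1^2 = 9, s2^2 = 9, s1^2+s2^2 = 18.
sqrt(2*3*3/(18)) = 1.0.
(m1-m2)^2 = (9)^2 = 81.
exp(-81/(4*18)) = exp(-1.125) = 0.324652.
H^2 = 1 - 1.0*0.324652 = 0.6753

0.6753


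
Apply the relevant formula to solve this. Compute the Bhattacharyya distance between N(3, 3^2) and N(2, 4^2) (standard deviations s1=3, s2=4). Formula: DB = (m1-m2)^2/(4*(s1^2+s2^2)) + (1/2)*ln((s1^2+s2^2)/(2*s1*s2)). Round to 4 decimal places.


Bhattacharyya distance between two Gaussians:
DB = (m1-m2)^2/(4*(s1^2+s2^2)) + (1/2)*ln((s1^2+s2^2)/(2*s1*s2)).
(m1-m2)^2 = (1)^2 = 1.
s1^2+s2^2 = 9 + 16 = 25.
term1 = 1/100 = 0.01.
term2 = 0.5*ln(25/24.0) = 0.020411.
DB = 0.01 + 0.020411 = 0.0304

0.0304


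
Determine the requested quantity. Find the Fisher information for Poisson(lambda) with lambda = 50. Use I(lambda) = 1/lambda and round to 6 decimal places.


Fisher information for Poisson: I(lambda) = 1/lambda.
lambda = 50.
I(lambda) = 1/50 = 0.020000

0.020000


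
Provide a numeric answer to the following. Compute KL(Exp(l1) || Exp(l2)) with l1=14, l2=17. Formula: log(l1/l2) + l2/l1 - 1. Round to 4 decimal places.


KL divergence for exponential family:
KL = log(l1/l2) + l2/l1 - 1.
log(14/17) = -0.194156.
17/14 = 1.214286.
KL = -0.194156 + 1.214286 - 1 = 0.0201

0.0201


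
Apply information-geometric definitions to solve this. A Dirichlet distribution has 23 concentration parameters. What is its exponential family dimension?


Exponential family dimension calculation:
Dirichlet with 23 components has 23 natural parameters.

23


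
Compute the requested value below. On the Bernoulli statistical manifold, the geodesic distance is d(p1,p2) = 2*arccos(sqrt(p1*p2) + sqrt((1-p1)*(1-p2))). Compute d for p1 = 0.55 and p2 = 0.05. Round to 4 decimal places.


Geodesic distance on Bernoulli manifold:
d(p1,p2) = 2*arccos(sqrt(p1*p2) + sqrt((1-p1)*(1-p2))).
sqrt(p1*p2) = sqrt(0.55*0.05) = 0.165831.
sqrt((1-p1)*(1-p2)) = sqrt(0.45*0.95) = 0.653835.
arg = 0.165831 + 0.653835 = 0.819666.
d = 2*arccos(0.819666) = 1.2199

1.2199


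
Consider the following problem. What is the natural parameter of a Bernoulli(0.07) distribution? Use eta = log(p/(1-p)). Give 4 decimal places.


Natural parameter for Bernoulli: eta = log(p/(1-p)).
p = 0.07, 1-p = 0.93.
p/(1-p) = 0.075269.
eta = log(0.075269) = -2.5867

-2.5867


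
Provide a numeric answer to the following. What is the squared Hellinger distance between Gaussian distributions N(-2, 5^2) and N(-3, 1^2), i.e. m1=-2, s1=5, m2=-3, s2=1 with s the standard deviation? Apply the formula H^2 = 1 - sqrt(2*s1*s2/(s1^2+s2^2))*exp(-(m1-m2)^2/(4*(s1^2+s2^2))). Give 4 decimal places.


Squared Hellinger distance for Gaussians:
H^2 = 1 - sqrt(2*s1*s2/(s1^2+s2^2)) * exp(-(m1-m2)^2/(4*(s1^2+s2^2))).
s1^2 = 25, s2^2 = 1, s1^2+s2^2 = 26.
sqrt(2*5*1/(26)) = 0.620174.
(m1-m2)^2 = (1)^2 = 1.
exp(-1/(4*26)) = exp(-0.009615) = 0.990431.
H^2 = 1 - 0.620174*0.990431 = 0.3858

0.3858


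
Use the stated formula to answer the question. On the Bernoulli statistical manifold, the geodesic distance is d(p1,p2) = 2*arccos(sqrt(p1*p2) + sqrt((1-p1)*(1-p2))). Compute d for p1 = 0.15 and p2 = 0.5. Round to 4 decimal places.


Geodesic distance on Bernoulli manifold:
d(p1,p2) = 2*arccos(sqrt(p1*p2) + sqrt((1-p1)*(1-p2))).
sqrt(p1*p2) = sqrt(0.15*0.5) = 0.273861.
sqrt((1-p1)*(1-p2)) = sqrt(0.85*0.5) = 0.65192.
arg = 0.273861 + 0.65192 = 0.925782.
d = 2*arccos(0.925782) = 0.7754

0.7754


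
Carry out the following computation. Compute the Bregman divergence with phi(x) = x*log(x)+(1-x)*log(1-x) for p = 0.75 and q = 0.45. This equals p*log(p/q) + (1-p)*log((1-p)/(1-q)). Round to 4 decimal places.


Bregman divergence with negative entropy generator:
D = p*log(p/q) + (1-p)*log((1-p)/(1-q)).
p = 0.75, q = 0.45.
p*log(p/q) = 0.75*log(0.75/0.45) = 0.383119.
(1-p)*log((1-p)/(1-q)) = 0.25*log(0.25/0.55) = -0.197114.
D = 0.383119 + -0.197114 = 0.1860

0.1860


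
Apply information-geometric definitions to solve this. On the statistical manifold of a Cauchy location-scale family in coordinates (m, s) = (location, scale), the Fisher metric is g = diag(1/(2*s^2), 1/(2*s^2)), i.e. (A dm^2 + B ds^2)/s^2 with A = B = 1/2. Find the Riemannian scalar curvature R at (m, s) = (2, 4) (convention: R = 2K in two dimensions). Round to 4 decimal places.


The metric has the form g = (A dm^2 + B ds^2)/s^2 with A = 1/2, B = 1/2.
Substitute u = sqrt(A/B)*m: g = B*(du^2 + ds^2)/s^2, i.e. B times the
Poincare upper half-plane metric, which has constant Gaussian curvature -1.
Scaling a 2D metric by a constant c divides the Gaussian curvature by c,
so K = -1/B = -1/(1/2) = -2.0000 everywhere (the point (m, s) = (2, 4) is irrelevant:
the curvature is constant).
Scalar curvature in dimension 2: R = 2K = -2/(1/2) = -4.0000.

-4.0000


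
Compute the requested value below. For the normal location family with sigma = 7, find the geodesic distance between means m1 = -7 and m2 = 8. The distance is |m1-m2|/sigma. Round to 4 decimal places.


On the fixed-variance normal subfamily, geodesic distance = |m1-m2|/sigma.
|-7 - 8| = 15.
sigma = 7.
d = 15/7 = 2.1429

2.1429


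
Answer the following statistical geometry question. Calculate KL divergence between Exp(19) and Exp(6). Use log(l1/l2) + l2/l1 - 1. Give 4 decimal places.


KL divergence for exponential family:
KL = log(l1/l2) + l2/l1 - 1.
log(19/6) = 1.15268.
6/19 = 0.315789.
KL = 1.15268 + 0.315789 - 1 = 0.4685

0.4685


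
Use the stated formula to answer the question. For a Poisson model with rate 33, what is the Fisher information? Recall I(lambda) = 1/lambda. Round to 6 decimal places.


Fisher information for Poisson: I(lambda) = 1/lambda.
lambda = 33.
I(lambda) = 1/33 = 0.030303

0.030303


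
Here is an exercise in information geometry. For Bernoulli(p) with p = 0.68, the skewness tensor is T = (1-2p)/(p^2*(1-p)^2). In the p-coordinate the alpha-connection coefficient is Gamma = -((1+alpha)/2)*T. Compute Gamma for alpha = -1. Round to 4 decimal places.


Skewness (Amari-Chentsov) tensor: T = (1-2p)/(p^2*(1-p)^2).
p = 0.68, 1-2p = -0.36, p^2 = 0.4624, (1-p)^2 = 0.1024.
T = -0.36/(0.4624 * 0.1024) = -7.602995.
In the p-coordinate, Gamma^(alpha) = Gamma^(0) - (alpha/2)*T with Gamma^(0) = (1/2)*g'(p) = -T/2,
so Gamma^(alpha) = -((1+alpha)/2)*T.
alpha = -1, -(1+alpha)/2 = 0.0.
Gamma = 0.0 * -7.602995 = 0.0000

0.0000


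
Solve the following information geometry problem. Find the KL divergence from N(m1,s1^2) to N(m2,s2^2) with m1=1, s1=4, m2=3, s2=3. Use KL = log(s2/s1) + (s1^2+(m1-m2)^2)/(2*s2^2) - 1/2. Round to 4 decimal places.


KL divergence between normal distributions:
KL = log(s2/s1) + (s1^2 + (m1-m2)^2)/(2*s2^2) - 1/2.
log(3/4) = -0.287682.
(4^2 + (1-3)^2)/(2*3^2) = (16 + 4)/18 = 1.111111.
KL = -0.287682 + 1.111111 - 0.5 = 0.3234

0.3234


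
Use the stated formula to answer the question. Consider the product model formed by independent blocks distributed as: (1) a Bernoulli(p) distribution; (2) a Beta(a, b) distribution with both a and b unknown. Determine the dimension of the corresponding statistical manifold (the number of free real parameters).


The dimension of a statistical manifold equals the number of free
(independent) real parameters of the model. For a product of independent
blocks the parameter counts add.
- Bernoulli (p): 1.
- Beta (a, b): 2.
Total = 1 + 2 = 3.
Dimension = 3

3


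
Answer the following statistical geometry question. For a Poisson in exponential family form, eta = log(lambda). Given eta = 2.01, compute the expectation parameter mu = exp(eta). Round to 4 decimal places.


Expectation parameter for Poisson exponential family:
mu = exp(eta).
eta = 2.01.
mu = exp(2.01) = 7.4633

7.4633


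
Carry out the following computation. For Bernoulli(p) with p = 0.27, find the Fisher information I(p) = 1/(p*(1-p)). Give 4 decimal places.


For Bernoulli(p), Fisher information is I(p) = 1/(p*(1-p)).
p = 0.27, 1-p = 0.73.
p*(1-p) = 0.1971.
I(p) = 1/0.1971 = 5.0736

5.0736


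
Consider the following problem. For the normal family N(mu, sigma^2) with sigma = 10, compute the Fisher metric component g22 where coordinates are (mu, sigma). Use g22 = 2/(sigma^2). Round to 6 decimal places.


For the 2-parameter normal family, the Fisher metric has:
  g11 = 1/sigma^2, g22 = 2/sigma^2.
sigma = 10, sigma^2 = 100.
g22 = 0.020000

0.020000


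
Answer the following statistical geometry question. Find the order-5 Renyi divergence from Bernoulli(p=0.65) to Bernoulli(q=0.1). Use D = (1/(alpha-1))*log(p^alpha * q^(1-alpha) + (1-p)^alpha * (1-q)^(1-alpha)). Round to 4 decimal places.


Renyi divergence of order alpha between Bernoulli distributions:
D = (1/(alpha-1))*log(p^alpha * q^(1-alpha) + (1-p)^alpha * (1-q)^(1-alpha)).
alpha = 5, p = 0.65, q = 0.1.
p^alpha * q^(1-alpha) = 0.65^5 * 0.1^-4 = 1160.290625.
(1-p)^alpha * (1-q)^(1-alpha) = 0.35^5 * 0.9^-4 = 0.008005.
sum = 1160.290625 + 0.008005 = 1160.29863.
D = (1/4)*log(1160.29863) = 1.7641

1.7641


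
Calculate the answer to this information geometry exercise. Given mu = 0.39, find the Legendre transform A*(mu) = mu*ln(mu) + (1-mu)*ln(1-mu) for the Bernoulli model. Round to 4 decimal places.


Legendre transform for Bernoulli:
A*(mu) = mu*log(mu) + (1-mu)*log(1-mu).
mu = 0.39, 1-mu = 0.61.
mu*log(mu) = 0.39*log(0.39) = -0.367227.
(1-mu)*log(1-mu) = 0.61*log(0.61) = -0.301521.
A* = -0.367227 + -0.301521 = -0.6687

-0.6687


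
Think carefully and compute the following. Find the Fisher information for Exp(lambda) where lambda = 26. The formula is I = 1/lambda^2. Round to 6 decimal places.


Fisher information for exponential: I(lambda) = 1/lambda^2.
lambda = 26, lambda^2 = 676.
I = 1/676 = 0.001479

0.001479


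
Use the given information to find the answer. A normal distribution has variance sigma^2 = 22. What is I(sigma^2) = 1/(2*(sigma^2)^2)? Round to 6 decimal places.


Fisher information for variance: I(sigma^2) = 1/(2*sigma^4).
sigma^2 = 22, so sigma^4 = 484.
I = 1/(2*484) = 1/968 = 0.001033

0.001033


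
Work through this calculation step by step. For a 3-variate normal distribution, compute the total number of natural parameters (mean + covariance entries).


Exponential family dimension calculation:
For 3-dim MVN: mean has 3 params, covariance has 3*4/2 = 6 unique entries.
Total dim = 3 + 6 = 9.

9


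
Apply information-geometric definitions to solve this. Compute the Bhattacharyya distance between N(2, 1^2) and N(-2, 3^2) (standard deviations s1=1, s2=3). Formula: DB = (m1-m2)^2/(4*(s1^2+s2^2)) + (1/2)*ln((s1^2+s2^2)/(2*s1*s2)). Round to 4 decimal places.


Bhattacharyya distance between two Gaussians:
DB = (m1-m2)^2/(4*(s1^2+s2^2)) + (1/2)*ln((s1^2+s2^2)/(2*s1*s2)).
(m1-m2)^2 = (4)^2 = 16.
s1^2+s2^2 = 1 + 9 = 10.
term1 = 16/40 = 0.4.
term2 = 0.5*ln(10/6.0) = 0.255413.
DB = 0.4 + 0.255413 = 0.6554

0.6554


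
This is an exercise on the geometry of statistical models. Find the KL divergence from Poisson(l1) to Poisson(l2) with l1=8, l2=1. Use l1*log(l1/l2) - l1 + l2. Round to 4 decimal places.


KL divergence for Poisson:
KL = l1*log(l1/l2) - l1 + l2.
l1 = 8, l2 = 1.
log(8/1) = 2.079442.
l1*log(l1/l2) = 8 * 2.079442 = 16.635532.
KL = 16.635532 - 8 + 1 = 9.6355

9.6355


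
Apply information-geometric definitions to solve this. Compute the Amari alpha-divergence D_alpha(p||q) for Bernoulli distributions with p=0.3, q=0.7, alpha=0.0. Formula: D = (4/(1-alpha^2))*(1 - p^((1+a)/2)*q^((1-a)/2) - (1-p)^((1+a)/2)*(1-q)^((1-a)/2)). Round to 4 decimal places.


Amari alpha-divergence:
D = (4/(1-alpha^2))*(1 - p^((1+a)/2)*q^((1-a)/2) - (1-p)^((1+a)/2)*(1-q)^((1-a)/2)).
alpha = 0.0, p = 0.3, q = 0.7.
e1 = (1+alpha)/2 = 0.5, e2 = (1-alpha)/2 = 0.5.
t1 = p^e1 * q^e2 = 0.3^0.5 * 0.7^0.5 = 0.458258.
t2 = (1-p)^e1 * (1-q)^e2 = 0.7^0.5 * 0.3^0.5 = 0.458258.
4/(1-alpha^2) = 4.0.
D = 4.0*(1 - 0.458258 - 0.458258) = 0.3339

0.3339


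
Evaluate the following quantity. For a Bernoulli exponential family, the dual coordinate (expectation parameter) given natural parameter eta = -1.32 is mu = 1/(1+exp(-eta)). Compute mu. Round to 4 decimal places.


Dual coordinate (expectation parameter) for Bernoulli:
mu = 1/(1+exp(-eta)).
eta = -1.32.
exp(-eta) = exp(1.32) = 3.743421.
mu = 1/(1+3.743421) = 0.2108

0.2108


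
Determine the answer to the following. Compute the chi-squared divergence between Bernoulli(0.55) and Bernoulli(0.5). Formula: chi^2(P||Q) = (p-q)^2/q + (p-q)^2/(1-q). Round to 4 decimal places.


Chi-squared divergence between Bernoulli distributions:
chi^2 = (p-q)^2/q + (p-q)^2/(1-q).
p = 0.55, q = 0.5, p-q = 0.05.
(p-q)^2 = 0.0025.
term1 = 0.0025/0.5 = 0.005.
term2 = 0.0025/0.5 = 0.005.
chi^2 = 0.005 + 0.005 = 0.0100

0.0100


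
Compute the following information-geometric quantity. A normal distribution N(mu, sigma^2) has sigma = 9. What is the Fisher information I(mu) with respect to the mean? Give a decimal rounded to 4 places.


The Fisher information for the mean of a normal distribution is I(mu) = 1/sigma^2.
sigma = 9, so sigma^2 = 81.
I(mu) = 1/81 = 0.0123

0.0123


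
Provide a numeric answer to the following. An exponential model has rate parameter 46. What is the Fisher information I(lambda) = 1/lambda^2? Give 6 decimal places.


Fisher information for exponential: I(lambda) = 1/lambda^2.
lambda = 46, lambda^2 = 2116.
I = 1/2116 = 0.000473

0.000473


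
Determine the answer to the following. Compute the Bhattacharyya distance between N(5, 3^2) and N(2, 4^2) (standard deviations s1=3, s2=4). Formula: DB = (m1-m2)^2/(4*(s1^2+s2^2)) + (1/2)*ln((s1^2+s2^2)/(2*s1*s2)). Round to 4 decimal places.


Bhattacharyya distance between two Gaussians:
DB = (m1-m2)^2/(4*(s1^2+s2^2)) + (1/2)*ln((s1^2+s2^2)/(2*s1*s2)).
(m1-m2)^2 = (3)^2 = 9.
s1^2+s2^2 = 9 + 16 = 25.
term1 = 9/100 = 0.09.
term2 = 0.5*ln(25/24.0) = 0.020411.
DB = 0.09 + 0.020411 = 0.1104

0.1104


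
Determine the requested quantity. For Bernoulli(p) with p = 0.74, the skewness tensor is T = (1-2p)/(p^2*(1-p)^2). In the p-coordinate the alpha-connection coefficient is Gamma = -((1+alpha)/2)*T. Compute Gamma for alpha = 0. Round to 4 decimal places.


Skewness (Amari-Chentsov) tensor: T = (1-2p)/(p^2*(1-p)^2).
p = 0.74, 1-2p = -0.48, p^2 = 0.5476, (1-p)^2 = 0.0676.
T = -0.48/(0.5476 * 0.0676) = -12.966749.
In the p-coordinate, Gamma^(alpha) = Gamma^(0) - (alpha/2)*T with Gamma^(0) = (1/2)*g'(p) = -T/2,
so Gamma^(alpha) = -((1+alpha)/2)*T.
alpha = 0, -(1+alpha)/2 = -0.5.
Gamma = -0.5 * -12.966749 = 6.4834

6.4834


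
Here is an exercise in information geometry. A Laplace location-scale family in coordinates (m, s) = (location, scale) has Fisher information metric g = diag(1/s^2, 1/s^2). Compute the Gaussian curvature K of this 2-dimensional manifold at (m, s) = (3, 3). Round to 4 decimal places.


The metric has the form g = (A dm^2 + B ds^2)/s^2 with A = 1, B = 1.
Substitute u = sqrt(A/B)*m: g = B*(du^2 + ds^2)/s^2, i.e. B times the
Poincare upper half-plane metric, which has constant Gaussian curvature -1.
Scaling a 2D metric by a constant c divides the Gaussian curvature by c,
so K = -1/B = -1/(1) = -1.0000 everywhere (the point (m, s) = (3, 3) is irrelevant:
the curvature is constant).
The requested Gaussian curvature is K = -1.0000.

-1.0000


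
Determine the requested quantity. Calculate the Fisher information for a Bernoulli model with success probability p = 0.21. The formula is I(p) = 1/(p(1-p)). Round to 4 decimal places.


For Bernoulli(p), Fisher information is I(p) = 1/(p*(1-p)).
p = 0.21, 1-p = 0.79.
p*(1-p) = 0.1659.
I(p) = 1/0.1659 = 6.0277

6.0277


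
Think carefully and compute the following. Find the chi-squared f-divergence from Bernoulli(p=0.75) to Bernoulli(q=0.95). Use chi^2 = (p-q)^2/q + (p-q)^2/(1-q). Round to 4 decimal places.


Chi-squared divergence between Bernoulli distributions:
chi^2 = (p-q)^2/q + (p-q)^2/(1-q).
p = 0.75, q = 0.95, p-q = -0.2.
(p-q)^2 = 0.04.
term1 = 0.04/0.95 = 0.042105.
term2 = 0.04/0.05 = 0.8.
chi^2 = 0.042105 + 0.8 = 0.8421

0.8421


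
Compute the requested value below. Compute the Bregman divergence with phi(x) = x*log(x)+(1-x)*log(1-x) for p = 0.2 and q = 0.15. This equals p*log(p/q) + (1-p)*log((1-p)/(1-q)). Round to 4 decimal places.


Bregman divergence with negative entropy generator:
D = p*log(p/q) + (1-p)*log((1-p)/(1-q)).
p = 0.2, q = 0.15.
p*log(p/q) = 0.2*log(0.2/0.15) = 0.057536.
(1-p)*log((1-p)/(1-q)) = 0.8*log(0.8/0.85) = -0.0485.
D = 0.057536 + -0.0485 = 0.0090

0.0090


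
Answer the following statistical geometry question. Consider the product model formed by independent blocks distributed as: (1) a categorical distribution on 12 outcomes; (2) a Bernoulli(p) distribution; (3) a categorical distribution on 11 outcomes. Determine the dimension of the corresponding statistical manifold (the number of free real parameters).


The dimension of a statistical manifold equals the number of free
(independent) real parameters of the model. For a product of independent
blocks the parameter counts add.
- categorical on 12 outcomes (probabilities sum to 1): 12-1 = 11.
- Bernoulli (p): 1.
- categorical on 11 outcomes (probabilities sum to 1): 11-1 = 10.
Total = 11 + 1 + 10 = 22.
Dimension = 22

22


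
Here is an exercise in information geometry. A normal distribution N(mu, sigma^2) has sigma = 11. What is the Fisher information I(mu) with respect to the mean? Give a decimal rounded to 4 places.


The Fisher information for the mean of a normal distribution is I(mu) = 1/sigma^2.
sigma = 11, so sigma^2 = 121.
I(mu) = 1/121 = 0.0083

0.0083


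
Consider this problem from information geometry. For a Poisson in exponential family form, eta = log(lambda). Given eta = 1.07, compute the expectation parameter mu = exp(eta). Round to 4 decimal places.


Expectation parameter for Poisson exponential family:
mu = exp(eta).
eta = 1.07.
mu = exp(1.07) = 2.9154

2.9154


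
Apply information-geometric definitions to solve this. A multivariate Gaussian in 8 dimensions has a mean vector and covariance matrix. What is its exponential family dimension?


Exponential family dimension calculation:
For 8-dim MVN: mean has 8 params, covariance has 8*9/2 = 36 unique entries.
Total dim = 8 + 36 = 44.

44


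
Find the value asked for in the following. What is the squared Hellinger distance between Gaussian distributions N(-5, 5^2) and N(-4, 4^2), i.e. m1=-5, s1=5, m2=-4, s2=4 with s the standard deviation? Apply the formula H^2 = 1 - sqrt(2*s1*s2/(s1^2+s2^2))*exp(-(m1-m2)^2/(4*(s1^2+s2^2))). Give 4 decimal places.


Squared Hellinger distance for Gaussians:
H^2 = 1 - sqrt(2*s1*s2/(s1^2+s2^2)) * exp(-(m1-m2)^2/(4*(s1^2+s2^2))).
s1^2 = 25, s2^2 = 16, s1^2+s2^2 = 41.
sqrt(2*5*4/(41)) = 0.98773.
(m1-m2)^2 = (-1)^2 = 1.
exp(-1/(4*41)) = exp(-0.006098) = 0.993921.
H^2 = 1 - 0.98773*0.993921 = 0.0183

0.0183


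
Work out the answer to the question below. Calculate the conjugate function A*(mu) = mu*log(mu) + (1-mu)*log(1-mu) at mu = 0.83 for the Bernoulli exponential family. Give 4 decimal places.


Legendre transform for Bernoulli:
A*(mu) = mu*log(mu) + (1-mu)*log(1-mu).
mu = 0.83, 1-mu = 0.17.
mu*log(mu) = 0.83*log(0.83) = -0.154654.
(1-mu)*log(1-mu) = 0.17*log(0.17) = -0.301233.
A* = -0.154654 + -0.301233 = -0.4559

-0.4559


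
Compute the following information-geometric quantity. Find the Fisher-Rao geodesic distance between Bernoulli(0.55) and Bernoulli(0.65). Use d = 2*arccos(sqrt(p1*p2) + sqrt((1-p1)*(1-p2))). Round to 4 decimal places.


Geodesic distance on Bernoulli manifold:
d(p1,p2) = 2*arccos(sqrt(p1*p2) + sqrt((1-p1)*(1-p2))).
sqrt(p1*p2) = sqrt(0.55*0.65) = 0.597913.
sqrt((1-p1)*(1-p2)) = sqrt(0.45*0.35) = 0.396863.
arg = 0.597913 + 0.396863 = 0.994776.
d = 2*arccos(0.994776) = 0.2045

0.2045


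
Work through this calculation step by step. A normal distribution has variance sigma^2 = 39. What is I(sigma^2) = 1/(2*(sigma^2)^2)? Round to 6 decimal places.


Fisher information for variance: I(sigma^2) = 1/(2*sigma^4).
sigma^2 = 39, so sigma^4 = 1521.
I = 1/(2*1521) = 1/3042 = 0.000329

0.000329


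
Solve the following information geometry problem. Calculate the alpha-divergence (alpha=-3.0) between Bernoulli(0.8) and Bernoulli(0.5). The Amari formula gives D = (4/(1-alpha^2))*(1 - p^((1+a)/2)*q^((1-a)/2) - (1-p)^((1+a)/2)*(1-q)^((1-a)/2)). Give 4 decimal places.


Amari alpha-divergence:
D = (4/(1-alpha^2))*(1 - p^((1+a)/2)*q^((1-a)/2) - (1-p)^((1+a)/2)*(1-q)^((1-a)/2)).
alpha = -3.0, p = 0.8, q = 0.5.
e1 = (1+alpha)/2 = -1.0, e2 = (1-alpha)/2 = 2.0.
t1 = p^e1 * q^e2 = 0.8^-1.0 * 0.5^2.0 = 0.3125.
t2 = (1-p)^e1 * (1-q)^e2 = 0.2^-1.0 * 0.5^2.0 = 1.25.
4/(1-alpha^2) = -0.5.
D = -0.5*(1 - 0.3125 - 1.25) = 0.2813

0.2813
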